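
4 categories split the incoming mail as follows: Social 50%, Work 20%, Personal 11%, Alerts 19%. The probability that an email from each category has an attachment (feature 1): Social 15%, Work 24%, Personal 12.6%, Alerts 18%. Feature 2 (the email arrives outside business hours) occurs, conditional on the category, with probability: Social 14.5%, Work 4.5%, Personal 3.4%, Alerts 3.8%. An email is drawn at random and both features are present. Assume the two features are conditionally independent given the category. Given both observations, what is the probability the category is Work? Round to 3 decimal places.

Compute prior × likelihood for every hypothesis:
  Social: 0.5 × 0.15 × 0.145 = 0.010875
  Work: 0.2 × 0.24 × 0.045 = 0.00216
  Personal: 0.11 × 0.126 × 0.034 = 0.00047124
  Alerts: 0.19 × 0.18 × 0.038 = 0.0012996
Normalizing constant = 0.01480584.
P(Work | evidence) = 0.00216 / 0.01480584 ≈ 0.146.

0.146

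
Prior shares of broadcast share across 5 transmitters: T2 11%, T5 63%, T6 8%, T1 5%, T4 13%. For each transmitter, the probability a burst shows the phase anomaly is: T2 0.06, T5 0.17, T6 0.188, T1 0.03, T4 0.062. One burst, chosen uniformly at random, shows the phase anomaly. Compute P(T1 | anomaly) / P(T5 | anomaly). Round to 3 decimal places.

0.014

Unnormalized posteriors (prior × likelihood):
  T2: 0.11 × 0.06 = 0.0066
  T5: 0.63 × 0.17 = 0.1071
  T6: 0.08 × 0.188 = 0.01504
  T1: 0.05 × 0.03 = 0.0015
  T4: 0.13 × 0.062 = 0.00806
Sum = 0.1383.
The ratio is 0.0015 / 0.1071 (the normalizer cancels) = 0.014.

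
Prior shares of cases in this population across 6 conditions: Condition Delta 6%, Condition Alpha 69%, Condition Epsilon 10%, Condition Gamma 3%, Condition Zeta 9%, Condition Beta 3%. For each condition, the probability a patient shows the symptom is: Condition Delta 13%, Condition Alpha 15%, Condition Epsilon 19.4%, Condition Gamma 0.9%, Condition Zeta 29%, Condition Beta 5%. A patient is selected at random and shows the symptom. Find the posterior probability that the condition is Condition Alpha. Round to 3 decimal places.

0.653

Prior × likelihood for each hypothesis:
  Condition Delta: 0.06 × 0.13 = 0.0078
  Condition Alpha: 0.69 × 0.15 = 0.1035
  Condition Epsilon: 0.1 × 0.194 = 0.0194
  Condition Gamma: 0.03 × 0.009 = 0.00027
  Condition Zeta: 0.09 × 0.29 = 0.0261
  Condition Beta: 0.03 × 0.05 = 0.0015
Sum = 0.15857.
P(Condition Alpha | evidence) = 0.1035 / 0.15857 ≈ 0.653.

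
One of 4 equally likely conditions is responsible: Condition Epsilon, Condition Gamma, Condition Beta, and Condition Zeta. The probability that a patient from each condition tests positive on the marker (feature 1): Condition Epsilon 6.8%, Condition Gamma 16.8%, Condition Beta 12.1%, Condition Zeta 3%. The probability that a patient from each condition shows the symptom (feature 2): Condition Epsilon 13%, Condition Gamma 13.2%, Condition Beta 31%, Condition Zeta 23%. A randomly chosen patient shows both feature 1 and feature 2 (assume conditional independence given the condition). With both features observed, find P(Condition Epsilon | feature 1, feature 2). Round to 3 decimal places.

Since the prior is uniform, the posterior is proportional to the likelihood:
  Condition Epsilon: 0.068 × 0.13 = 0.00884
  Condition Gamma: 0.168 × 0.132 = 0.022176
  Condition Beta: 0.121 × 0.31 = 0.03751
  Condition Zeta: 0.03 × 0.23 = 0.0069
Normalizing constant = 0.075426.
P(Condition Epsilon | evidence) = 0.00884 / 0.075426 ≈ 0.117.

0.117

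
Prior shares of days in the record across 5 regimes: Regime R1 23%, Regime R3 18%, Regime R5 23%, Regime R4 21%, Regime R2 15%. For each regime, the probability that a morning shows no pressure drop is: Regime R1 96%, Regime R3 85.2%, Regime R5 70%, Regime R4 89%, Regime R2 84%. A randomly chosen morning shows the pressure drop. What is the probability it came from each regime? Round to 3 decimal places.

Taking complements, P(drop | each) = Regime R1 0.04, Regime R3 0.148, Regime R5 0.3, Regime R4 0.11, Regime R2 0.16.
Prior × likelihood for each hypothesis:
  Regime R1: 0.23 × 0.04 = 0.0092
  Regime R3: 0.18 × 0.148 = 0.02664
  Regime R5: 0.23 × 0.3 = 0.069
  Regime R4: 0.21 × 0.11 = 0.0231
  Regime R2: 0.15 × 0.16 = 0.024
Sum = 0.15194.
P(Regime R1 | drop) = 0.0092/0.15194 ≈ 0.061
P(Regime R3 | drop) = 0.02664/0.15194 ≈ 0.175
P(Regime R5 | drop) = 0.069/0.15194 ≈ 0.454
P(Regime R4 | drop) = 0.0231/0.15194 ≈ 0.152
P(Regime R2 | drop) = 0.024/0.15194 ≈ 0.158

Regime R1 0.061, Regime R3 0.175, Regime R5 0.454, Regime R4 0.152, Regime R2 0.158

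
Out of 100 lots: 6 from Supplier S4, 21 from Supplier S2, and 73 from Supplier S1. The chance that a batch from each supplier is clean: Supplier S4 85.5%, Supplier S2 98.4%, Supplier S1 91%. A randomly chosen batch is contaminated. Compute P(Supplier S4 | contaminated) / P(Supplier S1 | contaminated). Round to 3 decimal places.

Taking complements, P(contaminated | each) = Supplier S4 0.145, Supplier S2 0.016, Supplier S1 0.09.
Prior × likelihood for each hypothesis:
  Supplier S4: 0.06 × 0.145 = 0.0087
  Supplier S2: 0.21 × 0.016 = 0.00336
  Supplier S1: 0.73 × 0.09 = 0.0657
Normalizing constant = 0.07776.
The ratio is 0.0087 / 0.0657 (the normalizer cancels) = 0.132.

0.132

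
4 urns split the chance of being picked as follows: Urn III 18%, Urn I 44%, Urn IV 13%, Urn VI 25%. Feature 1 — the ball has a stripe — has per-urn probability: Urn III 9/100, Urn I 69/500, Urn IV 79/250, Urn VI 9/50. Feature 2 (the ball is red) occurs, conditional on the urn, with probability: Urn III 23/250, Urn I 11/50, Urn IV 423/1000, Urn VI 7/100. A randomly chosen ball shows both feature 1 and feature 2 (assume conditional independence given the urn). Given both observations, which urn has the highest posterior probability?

Urn IV

Compute prior × likelihood for every hypothesis:
  Urn III: 0.18 × 0.09 × 0.092 = 0.0014904
  Urn I: 0.44 × 0.138 × 0.22 = 0.0133584
  Urn IV: 0.13 × 0.316 × 0.423 = 0.01737684
  Urn VI: 0.25 × 0.18 × 0.07 = 0.00315
Sum = 0.03537564.
Largest term belongs to Urn IV, so Urn IV is most probable.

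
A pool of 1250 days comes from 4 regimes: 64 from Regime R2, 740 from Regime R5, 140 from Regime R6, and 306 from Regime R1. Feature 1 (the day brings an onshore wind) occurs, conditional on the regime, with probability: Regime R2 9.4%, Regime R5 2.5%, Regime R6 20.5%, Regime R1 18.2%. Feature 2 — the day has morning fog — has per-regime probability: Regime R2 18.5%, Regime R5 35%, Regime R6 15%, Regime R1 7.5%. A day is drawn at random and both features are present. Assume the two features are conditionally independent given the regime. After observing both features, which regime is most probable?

Regime R5

Unnormalized posteriors (prior × likelihood):
  Regime R2: 0.0512 × 0.094 × 0.185 = 0.000890368
  Regime R5: 0.592 × 0.025 × 0.35 = 0.00518
  Regime R6: 0.112 × 0.205 × 0.15 = 0.003444
  Regime R1: 0.2448 × 0.182 × 0.075 = 0.00334152
Normalizing constant = 0.012855888.
Largest term belongs to Regime R5, so Regime R5 is most probable.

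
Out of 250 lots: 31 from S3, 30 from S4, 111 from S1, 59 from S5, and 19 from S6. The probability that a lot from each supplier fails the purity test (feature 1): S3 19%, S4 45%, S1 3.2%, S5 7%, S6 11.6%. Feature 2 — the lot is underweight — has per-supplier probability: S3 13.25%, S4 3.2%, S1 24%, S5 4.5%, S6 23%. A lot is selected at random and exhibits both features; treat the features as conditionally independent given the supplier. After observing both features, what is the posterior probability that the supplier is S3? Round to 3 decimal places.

0.283

Unnormalized posteriors (prior × likelihood):
  S3: 0.124 × 0.19 × 0.1325 = 0.0031217
  S4: 0.12 × 0.45 × 0.032 = 0.001728
  S1: 0.444 × 0.032 × 0.24 = 0.00340992
  S5: 0.236 × 0.07 × 0.045 = 0.0007434
  S6: 0.076 × 0.116 × 0.23 = 0.00202768
Sum = 0.0110307.
P(S3 | evidence) = 0.0031217 / 0.0110307 ≈ 0.283.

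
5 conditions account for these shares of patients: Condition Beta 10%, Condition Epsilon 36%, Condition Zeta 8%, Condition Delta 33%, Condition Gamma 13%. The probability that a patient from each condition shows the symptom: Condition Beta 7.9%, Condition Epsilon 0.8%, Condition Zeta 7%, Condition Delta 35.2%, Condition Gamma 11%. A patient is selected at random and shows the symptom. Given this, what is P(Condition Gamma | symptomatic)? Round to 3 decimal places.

Compute prior × likelihood for every hypothesis:
  Condition Beta: 0.1 × 0.079 = 0.0079
  Condition Epsilon: 0.36 × 0.008 = 0.00288
  Condition Zeta: 0.08 × 0.07 = 0.0056
  Condition Delta: 0.33 × 0.352 = 0.11616
  Condition Gamma: 0.13 × 0.11 = 0.0143
Sum = 0.14684.
P(Condition Gamma | evidence) = 0.0143 / 0.14684 ≈ 0.097.

0.097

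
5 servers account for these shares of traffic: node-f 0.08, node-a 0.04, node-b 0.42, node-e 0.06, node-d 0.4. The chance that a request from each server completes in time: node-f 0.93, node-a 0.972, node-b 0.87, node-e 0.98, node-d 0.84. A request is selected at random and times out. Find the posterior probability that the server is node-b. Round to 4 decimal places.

0.4316

Taking complements, P(timeout | each) = node-f 0.07, node-a 0.028, node-b 0.13, node-e 0.02, node-d 0.16.
Compute prior × likelihood for every hypothesis:
  node-f: 0.08 × 0.07 = 0.0056
  node-a: 0.04 × 0.028 = 0.00112
  node-b: 0.42 × 0.13 = 0.0546
  node-e: 0.06 × 0.02 = 0.0012
  node-d: 0.4 × 0.16 = 0.064
Normalizing constant = 0.12652.
P(node-b | evidence) = 0.0546 / 0.12652 ≈ 0.4316.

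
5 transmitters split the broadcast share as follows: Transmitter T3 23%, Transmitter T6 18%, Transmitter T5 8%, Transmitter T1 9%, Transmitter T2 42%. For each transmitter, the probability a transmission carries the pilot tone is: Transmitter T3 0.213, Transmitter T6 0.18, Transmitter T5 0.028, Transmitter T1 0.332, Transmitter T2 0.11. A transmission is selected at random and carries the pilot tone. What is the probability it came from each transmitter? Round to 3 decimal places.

Prior × likelihood for each hypothesis:
  Transmitter T3: 0.23 × 0.213 = 0.04899
  Transmitter T6: 0.18 × 0.18 = 0.0324
  Transmitter T5: 0.08 × 0.028 = 0.00224
  Transmitter T1: 0.09 × 0.332 = 0.02988
  Transmitter T2: 0.42 × 0.11 = 0.0462
Normalizing constant = 0.15971.
P(Transmitter T3 | pilot) = 0.04899/0.15971 ≈ 0.307
P(Transmitter T6 | pilot) = 0.0324/0.15971 ≈ 0.203
P(Transmitter T5 | pilot) = 0.00224/0.15971 ≈ 0.014
P(Transmitter T1 | pilot) = 0.02988/0.15971 ≈ 0.187
P(Transmitter T2 | pilot) = 0.0462/0.15971 ≈ 0.289

Transmitter T3 0.307, Transmitter T6 0.203, Transmitter T5 0.014, Transmitter T1 0.187, Transmitter T2 0.289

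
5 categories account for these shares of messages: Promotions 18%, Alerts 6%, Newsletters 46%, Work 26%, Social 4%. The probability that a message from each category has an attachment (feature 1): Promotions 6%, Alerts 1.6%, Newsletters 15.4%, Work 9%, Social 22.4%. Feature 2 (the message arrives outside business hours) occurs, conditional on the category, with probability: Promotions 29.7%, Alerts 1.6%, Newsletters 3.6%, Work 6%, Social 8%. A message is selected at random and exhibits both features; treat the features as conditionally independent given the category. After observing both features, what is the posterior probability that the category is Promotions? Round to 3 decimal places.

Prior × likelihood for each hypothesis:
  Promotions: 0.18 × 0.06 × 0.297 = 0.0032076
  Alerts: 0.06 × 0.016 × 0.016 = 0.00001536
  Newsletters: 0.46 × 0.154 × 0.036 = 0.00255024
  Work: 0.26 × 0.09 × 0.06 = 0.001404
  Social: 0.04 × 0.224 × 0.08 = 0.0007168
Total = 0.007894.
P(Promotions | evidence) = 0.0032076 / 0.007894 ≈ 0.406.

0.406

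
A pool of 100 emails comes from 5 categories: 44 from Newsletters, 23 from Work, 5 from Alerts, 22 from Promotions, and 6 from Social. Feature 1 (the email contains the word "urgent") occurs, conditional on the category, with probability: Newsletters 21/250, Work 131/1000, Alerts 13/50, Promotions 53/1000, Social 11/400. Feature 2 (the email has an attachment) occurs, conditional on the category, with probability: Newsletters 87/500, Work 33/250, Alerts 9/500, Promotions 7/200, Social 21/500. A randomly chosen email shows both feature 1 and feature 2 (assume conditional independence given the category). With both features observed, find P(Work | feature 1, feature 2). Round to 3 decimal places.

0.358

Unnormalized posteriors (prior × likelihood):
  Newsletters: 0.44 × 0.084 × 0.174 = 0.00643104
  Work: 0.23 × 0.131 × 0.132 = 0.00397716
  Alerts: 0.05 × 0.26 × 0.018 = 0.000234
  Promotions: 0.22 × 0.053 × 0.035 = 0.0004081
  Social: 0.06 × 0.0275 × 0.042 = 0.0000693
Total = 0.0111196.
P(Work | evidence) = 0.00397716 / 0.0111196 ≈ 0.358.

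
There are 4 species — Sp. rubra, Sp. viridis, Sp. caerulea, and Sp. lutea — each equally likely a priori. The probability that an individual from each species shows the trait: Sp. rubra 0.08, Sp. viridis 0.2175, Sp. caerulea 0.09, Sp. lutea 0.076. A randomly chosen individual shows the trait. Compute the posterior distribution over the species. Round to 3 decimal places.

Since the prior is uniform, the posterior is proportional to the likelihood:
  Sp. rubra: 0.08
  Sp. viridis: 0.2175
  Sp. caerulea: 0.09
  Sp. lutea: 0.076
Total = 0.4635.
P(Sp. rubra | trait) = 0.08/0.4635 ≈ 0.173
P(Sp. viridis | trait) = 0.2175/0.4635 ≈ 0.469
P(Sp. caerulea | trait) = 0.09/0.4635 ≈ 0.194
P(Sp. lutea | trait) = 0.076/0.4635 ≈ 0.164
(Check: 0.173+0.469+0.194+0.164 = 1.000.)

Sp. rubra 0.173, Sp. viridis 0.469, Sp. caerulea 0.194, Sp. lutea 0.164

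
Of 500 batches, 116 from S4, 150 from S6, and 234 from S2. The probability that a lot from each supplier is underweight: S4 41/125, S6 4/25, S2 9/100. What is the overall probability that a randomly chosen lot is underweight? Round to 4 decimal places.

0.1662

Unnormalized posteriors (prior × likelihood):
  S4: 0.232 × 0.328 = 0.076096
  S6: 0.3 × 0.16 = 0.048
  S2: 0.468 × 0.09 = 0.04212
P(underweight) = 0.076096 + 0.048 + 0.04212 = 0.166216 → 0.1662.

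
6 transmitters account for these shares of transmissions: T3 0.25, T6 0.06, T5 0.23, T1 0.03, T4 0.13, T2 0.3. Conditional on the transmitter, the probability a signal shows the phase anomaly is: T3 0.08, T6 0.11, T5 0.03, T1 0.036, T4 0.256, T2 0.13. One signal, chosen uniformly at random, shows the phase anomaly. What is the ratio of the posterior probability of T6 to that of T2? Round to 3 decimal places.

0.169

Unnormalized posteriors (prior × likelihood):
  T3: 0.25 × 0.08 = 0.02
  T6: 0.06 × 0.11 = 0.0066
  T5: 0.23 × 0.03 = 0.0069
  T1: 0.03 × 0.036 = 0.00108
  T4: 0.13 × 0.256 = 0.03328
  T2: 0.3 × 0.13 = 0.039
Sum = 0.10686.
The ratio is 0.0066 / 0.039 (the normalizer cancels) = 0.169.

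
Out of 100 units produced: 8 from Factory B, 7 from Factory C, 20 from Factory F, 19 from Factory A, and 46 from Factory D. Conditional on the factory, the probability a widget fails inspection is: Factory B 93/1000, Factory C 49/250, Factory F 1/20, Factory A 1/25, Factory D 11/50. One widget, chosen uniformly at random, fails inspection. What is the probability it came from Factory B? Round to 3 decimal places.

0.053

By Bayes' rule, posterior ∝ prior × likelihood:
  Factory B: 0.08 × 0.093 = 0.00744
  Factory C: 0.07 × 0.196 = 0.01372
  Factory F: 0.2 × 0.05 = 0.01
  Factory A: 0.19 × 0.04 = 0.0076
  Factory D: 0.46 × 0.22 = 0.1012
Sum = 0.13996.
P(Factory B | evidence) = 0.00744 / 0.13996 ≈ 0.053.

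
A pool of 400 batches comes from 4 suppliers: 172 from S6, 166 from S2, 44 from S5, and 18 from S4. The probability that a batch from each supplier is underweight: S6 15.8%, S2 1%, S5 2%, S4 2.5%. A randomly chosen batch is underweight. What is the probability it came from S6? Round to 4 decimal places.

Prior × likelihood for each hypothesis:
  S6: 0.43 × 0.158 = 0.06794
  S2: 0.415 × 0.01 = 0.00415
  S5: 0.11 × 0.02 = 0.0022
  S4: 0.045 × 0.025 = 0.001125
Sum = 0.075415.
P(S6 | evidence) = 0.06794 / 0.075415 ≈ 0.9009.

0.9009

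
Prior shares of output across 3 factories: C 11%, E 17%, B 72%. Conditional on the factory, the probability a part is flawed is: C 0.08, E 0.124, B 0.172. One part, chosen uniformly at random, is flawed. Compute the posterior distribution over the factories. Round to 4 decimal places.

C 0.0572, E 0.1371, B 0.8056

Compute prior × likelihood for every hypothesis:
  C: 0.11 × 0.08 = 0.0088
  E: 0.17 × 0.124 = 0.02108
  B: 0.72 × 0.172 = 0.12384
Sum = 0.15372.
P(C | flawed) = 0.0088/0.15372 ≈ 0.0572
P(E | flawed) = 0.02108/0.15372 ≈ 0.1371
P(B | flawed) = 0.12384/0.15372 ≈ 0.8056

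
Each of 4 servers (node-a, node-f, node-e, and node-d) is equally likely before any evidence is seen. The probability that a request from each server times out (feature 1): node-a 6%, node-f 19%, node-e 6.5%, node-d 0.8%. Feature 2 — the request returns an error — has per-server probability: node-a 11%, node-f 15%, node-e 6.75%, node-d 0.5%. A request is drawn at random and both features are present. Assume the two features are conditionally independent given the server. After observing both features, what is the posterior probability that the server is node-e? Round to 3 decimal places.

With a uniform prior (1/4 each), posterior ∝ likelihood:
  node-a: 0.06 × 0.11 = 0.0066
  node-f: 0.19 × 0.15 = 0.0285
  node-e: 0.065 × 0.0675 = 0.0043875
  node-d: 0.008 × 0.005 = 0.00004
Total = 0.0395275.
P(node-e | evidence) = 0.0043875 / 0.0395275 ≈ 0.111.

0.111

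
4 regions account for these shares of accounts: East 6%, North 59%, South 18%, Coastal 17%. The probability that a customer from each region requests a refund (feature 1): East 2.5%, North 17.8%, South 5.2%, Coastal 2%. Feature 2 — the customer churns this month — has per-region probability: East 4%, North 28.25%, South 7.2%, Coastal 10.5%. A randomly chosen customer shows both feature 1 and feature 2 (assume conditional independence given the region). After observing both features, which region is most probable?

North

Unnormalized posteriors (prior × likelihood):
  East: 0.06 × 0.025 × 0.04 = 0.00006
  North: 0.59 × 0.178 × 0.2825 = 0.02966815
  South: 0.18 × 0.052 × 0.072 = 0.00067392
  Coastal: 0.17 × 0.02 × 0.105 = 0.000357
Total = 0.03075907.
Largest term belongs to North, so North is most probable.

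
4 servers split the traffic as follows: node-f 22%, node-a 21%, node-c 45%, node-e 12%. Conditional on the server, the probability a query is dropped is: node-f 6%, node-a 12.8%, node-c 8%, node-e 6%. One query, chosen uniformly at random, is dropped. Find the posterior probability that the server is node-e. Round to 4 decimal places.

0.0865

Compute prior × likelihood for every hypothesis:
  node-f: 0.22 × 0.06 = 0.0132
  node-a: 0.21 × 0.128 = 0.02688
  node-c: 0.45 × 0.08 = 0.036
  node-e: 0.12 × 0.06 = 0.0072
Total = 0.08328.
P(node-e | evidence) = 0.0072 / 0.08328 ≈ 0.0865.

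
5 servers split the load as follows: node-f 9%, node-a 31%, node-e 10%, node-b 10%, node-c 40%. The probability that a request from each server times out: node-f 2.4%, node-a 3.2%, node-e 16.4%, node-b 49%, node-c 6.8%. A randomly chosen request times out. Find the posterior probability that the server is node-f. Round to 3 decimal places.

0.021

By Bayes' rule, posterior ∝ prior × likelihood:
  node-f: 0.09 × 0.024 = 0.00216
  node-a: 0.31 × 0.032 = 0.00992
  node-e: 0.1 × 0.164 = 0.0164
  node-b: 0.1 × 0.49 = 0.049
  node-c: 0.4 × 0.068 = 0.0272
Normalizing constant = 0.10468.
P(node-f | evidence) = 0.00216 / 0.10468 ≈ 0.021.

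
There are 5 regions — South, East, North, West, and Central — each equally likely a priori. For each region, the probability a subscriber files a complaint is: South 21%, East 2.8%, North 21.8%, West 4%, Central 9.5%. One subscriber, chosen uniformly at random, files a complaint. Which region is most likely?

North

With a uniform prior (1/5 each), posterior ∝ likelihood:
  South: 0.21
  East: 0.028
  North: 0.218
  West: 0.04
  Central: 0.095
Total = 0.591.
Largest term belongs to North, so North is most probable.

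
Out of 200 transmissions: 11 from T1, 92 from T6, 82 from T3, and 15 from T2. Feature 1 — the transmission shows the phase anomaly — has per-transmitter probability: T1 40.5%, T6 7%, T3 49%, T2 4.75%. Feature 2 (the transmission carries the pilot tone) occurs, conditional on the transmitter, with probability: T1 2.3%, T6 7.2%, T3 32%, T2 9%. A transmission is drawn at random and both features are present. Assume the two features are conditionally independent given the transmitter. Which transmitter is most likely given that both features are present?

Compute prior × likelihood for every hypothesis:
  T1: 0.055 × 0.405 × 0.023 = 0.000512325
  T6: 0.46 × 0.07 × 0.072 = 0.0023184
  T3: 0.41 × 0.49 × 0.32 = 0.064288
  T2: 0.075 × 0.0475 × 0.09 = 0.000320625
Sum = 0.06743935.
Largest term belongs to T3, so T3 is most probable.

T3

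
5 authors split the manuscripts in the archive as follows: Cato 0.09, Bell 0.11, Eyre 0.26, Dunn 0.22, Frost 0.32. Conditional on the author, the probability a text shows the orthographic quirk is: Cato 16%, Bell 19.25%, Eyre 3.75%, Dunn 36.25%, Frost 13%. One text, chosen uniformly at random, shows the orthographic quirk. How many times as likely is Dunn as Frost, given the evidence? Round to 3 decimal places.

Compute prior × likelihood for every hypothesis:
  Cato: 0.09 × 0.16 = 0.0144
  Bell: 0.11 × 0.1925 = 0.021175
  Eyre: 0.26 × 0.0375 = 0.00975
  Dunn: 0.22 × 0.3625 = 0.07975
  Frost: 0.32 × 0.13 = 0.0416
Total = 0.166675.
The ratio is 0.07975 / 0.0416 (the normalizer cancels) = 1.917.

1.917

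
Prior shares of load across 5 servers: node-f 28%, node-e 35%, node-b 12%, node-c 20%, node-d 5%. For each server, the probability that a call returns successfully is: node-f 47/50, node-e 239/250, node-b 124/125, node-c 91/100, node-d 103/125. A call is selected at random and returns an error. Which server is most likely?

Taking complements, P(error | each) = node-f 0.06, node-e 0.044, node-b 0.008, node-c 0.09, node-d 0.176.
Compute prior × likelihood for every hypothesis:
  node-f: 0.28 × 0.06 = 0.0168
  node-e: 0.35 × 0.044 = 0.0154
  node-b: 0.12 × 0.008 = 0.00096
  node-c: 0.2 × 0.09 = 0.018
  node-d: 0.05 × 0.176 = 0.0088
Sum = 0.05996.
Largest term belongs to node-c, so node-c is most probable.

node-c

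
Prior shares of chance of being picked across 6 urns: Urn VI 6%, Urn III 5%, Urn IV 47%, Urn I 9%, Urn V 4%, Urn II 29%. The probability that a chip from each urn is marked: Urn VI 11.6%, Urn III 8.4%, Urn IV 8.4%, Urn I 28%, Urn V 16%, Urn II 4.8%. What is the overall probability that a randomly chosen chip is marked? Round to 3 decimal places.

0.096

Prior × likelihood for each hypothesis:
  Urn VI: 0.06 × 0.116 = 0.00696
  Urn III: 0.05 × 0.084 = 0.0042
  Urn IV: 0.47 × 0.084 = 0.03948
  Urn I: 0.09 × 0.28 = 0.0252
  Urn V: 0.04 × 0.16 = 0.0064
  Urn II: 0.29 × 0.048 = 0.01392
P(marked) = 0.00696 + 0.0042 + 0.03948 + 0.0252 + 0.0064 + 0.01392 = 0.09616 → 0.096.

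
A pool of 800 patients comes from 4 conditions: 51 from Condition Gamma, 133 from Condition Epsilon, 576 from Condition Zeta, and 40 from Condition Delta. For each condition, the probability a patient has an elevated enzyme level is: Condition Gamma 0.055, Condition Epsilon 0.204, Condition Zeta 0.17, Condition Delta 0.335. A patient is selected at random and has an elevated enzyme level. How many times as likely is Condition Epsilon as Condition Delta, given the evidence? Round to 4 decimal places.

2.0248

Unnormalized posteriors (prior × likelihood):
  Condition Gamma: 0.06375 × 0.055 = 0.00350625
  Condition Epsilon: 0.16625 × 0.204 = 0.033915
  Condition Zeta: 0.72 × 0.17 = 0.1224
  Condition Delta: 0.05 × 0.335 = 0.01675
Sum = 0.17657125.
The ratio is 0.033915 / 0.01675 (the normalizer cancels) = 2.0248.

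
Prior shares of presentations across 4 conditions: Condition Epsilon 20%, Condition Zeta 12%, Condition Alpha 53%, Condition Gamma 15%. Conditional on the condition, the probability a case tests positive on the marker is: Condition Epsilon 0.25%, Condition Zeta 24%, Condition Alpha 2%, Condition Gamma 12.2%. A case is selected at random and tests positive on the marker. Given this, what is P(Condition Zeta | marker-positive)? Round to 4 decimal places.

0.4948

Unnormalized posteriors (prior × likelihood):
  Condition Epsilon: 0.2 × 0.0025 = 0.0005
  Condition Zeta: 0.12 × 0.24 = 0.0288
  Condition Alpha: 0.53 × 0.02 = 0.0106
  Condition Gamma: 0.15 × 0.122 = 0.0183
Normalizing constant = 0.0582.
P(Condition Zeta | evidence) = 0.0288 / 0.0582 ≈ 0.4948.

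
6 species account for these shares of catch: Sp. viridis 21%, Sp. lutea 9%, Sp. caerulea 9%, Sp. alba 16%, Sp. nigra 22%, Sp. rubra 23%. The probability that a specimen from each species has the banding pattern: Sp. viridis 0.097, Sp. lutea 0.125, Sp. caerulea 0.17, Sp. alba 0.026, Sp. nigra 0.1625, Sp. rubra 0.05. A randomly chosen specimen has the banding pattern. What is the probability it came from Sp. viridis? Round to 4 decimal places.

0.2072

Unnormalized posteriors (prior × likelihood):
  Sp. viridis: 0.21 × 0.097 = 0.02037
  Sp. lutea: 0.09 × 0.125 = 0.01125
  Sp. caerulea: 0.09 × 0.17 = 0.0153
  Sp. alba: 0.16 × 0.026 = 0.00416
  Sp. nigra: 0.22 × 0.1625 = 0.03575
  Sp. rubra: 0.23 × 0.05 = 0.0115
Sum = 0.09833.
P(Sp. viridis | evidence) = 0.02037 / 0.09833 ≈ 0.2072.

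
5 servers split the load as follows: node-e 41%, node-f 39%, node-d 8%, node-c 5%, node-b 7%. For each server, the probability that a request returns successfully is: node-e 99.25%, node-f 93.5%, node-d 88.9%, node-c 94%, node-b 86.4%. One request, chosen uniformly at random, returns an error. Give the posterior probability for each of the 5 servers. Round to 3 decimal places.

Taking complements, P(error | each) = node-e 0.0075, node-f 0.065, node-d 0.111, node-c 0.06, node-b 0.136.
Compute prior × likelihood for every hypothesis:
  node-e: 0.41 × 0.0075 = 0.003075
  node-f: 0.39 × 0.065 = 0.02535
  node-d: 0.08 × 0.111 = 0.00888
  node-c: 0.05 × 0.06 = 0.003
  node-b: 0.07 × 0.136 = 0.00952
Total = 0.049825.
P(node-e | error) = 0.003075/0.049825 ≈ 0.062
P(node-f | error) = 0.02535/0.049825 ≈ 0.509
P(node-d | error) = 0.00888/0.049825 ≈ 0.178
P(node-c | error) = 0.003/0.049825 ≈ 0.060
P(node-b | error) = 0.00952/0.049825 ≈ 0.191
(Check: 0.062+0.509+0.178+0.060+0.191 = 1.000.)

node-e 0.062, node-f 0.509, node-d 0.178, node-c 0.060, node-b 0.191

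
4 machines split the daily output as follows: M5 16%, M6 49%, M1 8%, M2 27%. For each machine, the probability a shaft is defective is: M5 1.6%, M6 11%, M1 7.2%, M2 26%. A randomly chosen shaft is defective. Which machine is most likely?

M2

Unnormalized posteriors (prior × likelihood):
  M5: 0.16 × 0.016 = 0.00256
  M6: 0.49 × 0.11 = 0.0539
  M1: 0.08 × 0.072 = 0.00576
  M2: 0.27 × 0.26 = 0.0702
Sum = 0.13242.
Largest term belongs to M2, so M2 is most probable.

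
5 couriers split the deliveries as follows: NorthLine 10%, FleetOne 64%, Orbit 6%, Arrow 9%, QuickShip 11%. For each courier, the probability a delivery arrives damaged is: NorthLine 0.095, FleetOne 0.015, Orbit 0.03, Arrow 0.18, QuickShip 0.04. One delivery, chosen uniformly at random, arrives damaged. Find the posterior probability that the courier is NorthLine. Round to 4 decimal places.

0.2289

By Bayes' rule, posterior ∝ prior × likelihood:
  NorthLine: 0.1 × 0.095 = 0.0095
  FleetOne: 0.64 × 0.015 = 0.0096
  Orbit: 0.06 × 0.03 = 0.0018
  Arrow: 0.09 × 0.18 = 0.0162
  QuickShip: 0.11 × 0.04 = 0.0044
Total = 0.0415.
P(NorthLine | evidence) = 0.0095 / 0.0415 ≈ 0.2289.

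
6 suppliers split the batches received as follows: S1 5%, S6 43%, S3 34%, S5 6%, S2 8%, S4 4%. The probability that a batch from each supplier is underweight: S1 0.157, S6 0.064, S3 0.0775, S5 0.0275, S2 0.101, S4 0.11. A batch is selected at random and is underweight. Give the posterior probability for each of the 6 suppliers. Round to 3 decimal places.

Prior × likelihood for each hypothesis:
  S1: 0.05 × 0.157 = 0.00785
  S6: 0.43 × 0.064 = 0.02752
  S3: 0.34 × 0.0775 = 0.02635
  S5: 0.06 × 0.0275 = 0.00165
  S2: 0.08 × 0.101 = 0.00808
  S4: 0.04 × 0.11 = 0.0044
Sum = 0.07585.
P(S1 | underweight) = 0.00785/0.07585 ≈ 0.103
P(S6 | underweight) = 0.02752/0.07585 ≈ 0.363
P(S3 | underweight) = 0.02635/0.07585 ≈ 0.347
P(S5 | underweight) = 0.00165/0.07585 ≈ 0.022
P(S2 | underweight) = 0.00808/0.07585 ≈ 0.107
P(S4 | underweight) = 0.0044/0.07585 ≈ 0.058

S1 0.103, S6 0.363, S3 0.347, S5 0.022, S2 0.107, S4 0.058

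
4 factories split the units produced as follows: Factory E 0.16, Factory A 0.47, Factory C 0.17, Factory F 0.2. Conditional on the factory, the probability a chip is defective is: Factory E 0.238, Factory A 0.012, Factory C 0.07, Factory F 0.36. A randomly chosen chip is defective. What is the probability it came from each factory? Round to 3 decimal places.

Factory E 0.298, Factory A 0.044, Factory C 0.093, Factory F 0.564

Unnormalized posteriors (prior × likelihood):
  Factory E: 0.16 × 0.238 = 0.03808
  Factory A: 0.47 × 0.012 = 0.00564
  Factory C: 0.17 × 0.07 = 0.0119
  Factory F: 0.2 × 0.36 = 0.072
Sum = 0.12762.
P(Factory E | defective) = 0.03808/0.12762 ≈ 0.298
P(Factory A | defective) = 0.00564/0.12762 ≈ 0.044
P(Factory C | defective) = 0.0119/0.12762 ≈ 0.093
P(Factory F | defective) = 0.072/0.12762 ≈ 0.564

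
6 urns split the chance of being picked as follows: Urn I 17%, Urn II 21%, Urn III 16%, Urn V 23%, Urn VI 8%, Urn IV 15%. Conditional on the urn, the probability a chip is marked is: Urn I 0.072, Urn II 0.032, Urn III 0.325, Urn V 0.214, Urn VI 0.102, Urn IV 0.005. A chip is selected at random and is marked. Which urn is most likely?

Prior × likelihood for each hypothesis:
  Urn I: 0.17 × 0.072 = 0.01224
  Urn II: 0.21 × 0.032 = 0.00672
  Urn III: 0.16 × 0.325 = 0.052
  Urn V: 0.23 × 0.214 = 0.04922
  Urn VI: 0.08 × 0.102 = 0.00816
  Urn IV: 0.15 × 0.005 = 0.00075
Sum = 0.12909.
Largest term belongs to Urn III, so Urn III is most probable.

Urn III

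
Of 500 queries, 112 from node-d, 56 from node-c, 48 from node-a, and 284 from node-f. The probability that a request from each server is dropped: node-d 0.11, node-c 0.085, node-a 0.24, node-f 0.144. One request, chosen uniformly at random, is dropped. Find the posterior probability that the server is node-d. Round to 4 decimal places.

0.1773

Prior × likelihood for each hypothesis:
  node-d: 0.224 × 0.11 = 0.02464
  node-c: 0.112 × 0.085 = 0.00952
  node-a: 0.096 × 0.24 = 0.02304
  node-f: 0.568 × 0.144 = 0.081792
Sum = 0.138992.
P(node-d | evidence) = 0.02464 / 0.138992 ≈ 0.1773.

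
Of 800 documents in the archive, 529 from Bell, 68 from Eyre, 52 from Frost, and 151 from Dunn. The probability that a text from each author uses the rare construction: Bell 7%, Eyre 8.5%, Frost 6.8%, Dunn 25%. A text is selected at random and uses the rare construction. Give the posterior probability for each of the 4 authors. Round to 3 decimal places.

Prior × likelihood for each hypothesis:
  Bell: 0.66125 × 0.07 = 0.0462875
  Eyre: 0.085 × 0.085 = 0.007225
  Frost: 0.065 × 0.068 = 0.00442
  Dunn: 0.18875 × 0.25 = 0.0471875
Total = 0.10512.
P(Bell | rare-form) = 0.0462875/0.10512 ≈ 0.440
P(Eyre | rare-form) = 0.007225/0.10512 ≈ 0.069
P(Frost | rare-form) = 0.00442/0.10512 ≈ 0.042
P(Dunn | rare-form) = 0.0471875/0.10512 ≈ 0.449
(Check: 0.440+0.069+0.042+0.449 = 1.000.)

Bell 0.440, Eyre 0.069, Frost 0.042, Dunn 0.449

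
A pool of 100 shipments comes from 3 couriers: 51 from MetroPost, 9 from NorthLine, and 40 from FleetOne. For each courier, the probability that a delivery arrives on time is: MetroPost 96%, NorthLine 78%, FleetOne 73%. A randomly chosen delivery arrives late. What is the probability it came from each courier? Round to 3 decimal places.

MetroPost 0.138, NorthLine 0.134, FleetOne 0.729

Taking complements, P(late | each) = MetroPost 0.04, NorthLine 0.22, FleetOne 0.27.
By Bayes' rule, posterior ∝ prior × likelihood:
  MetroPost: 0.51 × 0.04 = 0.0204
  NorthLine: 0.09 × 0.22 = 0.0198
  FleetOne: 0.4 × 0.27 = 0.108
Normalizing constant = 0.1482.
P(MetroPost | late) = 0.0204/0.1482 ≈ 0.138
P(NorthLine | late) = 0.0198/0.1482 ≈ 0.134
P(FleetOne | late) = 0.108/0.1482 ≈ 0.729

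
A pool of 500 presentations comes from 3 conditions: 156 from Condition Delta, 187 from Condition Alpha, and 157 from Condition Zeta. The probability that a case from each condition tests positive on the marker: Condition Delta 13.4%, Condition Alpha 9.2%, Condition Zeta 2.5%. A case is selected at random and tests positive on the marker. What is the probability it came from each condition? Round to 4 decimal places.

Condition Delta 0.4973, Condition Alpha 0.4093, Condition Zeta 0.0934

By Bayes' rule, posterior ∝ prior × likelihood:
  Condition Delta: 0.312 × 0.134 = 0.041808
  Condition Alpha: 0.374 × 0.092 = 0.034408
  Condition Zeta: 0.314 × 0.025 = 0.00785
Total = 0.084066.
P(Condition Delta | marker-positive) = 0.041808/0.084066 ≈ 0.4973
P(Condition Alpha | marker-positive) = 0.034408/0.084066 ≈ 0.4093
P(Condition Zeta | marker-positive) = 0.00785/0.084066 ≈ 0.0934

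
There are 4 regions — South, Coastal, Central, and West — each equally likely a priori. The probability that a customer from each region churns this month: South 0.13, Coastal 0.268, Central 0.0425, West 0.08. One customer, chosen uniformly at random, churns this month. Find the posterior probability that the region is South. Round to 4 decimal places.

Since the prior is uniform, the posterior is proportional to the likelihood:
  South: 0.13
  Coastal: 0.268
  Central: 0.0425
  West: 0.08
Sum = 0.5205.
P(South | evidence) = 0.13 / 0.5205 ≈ 0.2498.

0.2498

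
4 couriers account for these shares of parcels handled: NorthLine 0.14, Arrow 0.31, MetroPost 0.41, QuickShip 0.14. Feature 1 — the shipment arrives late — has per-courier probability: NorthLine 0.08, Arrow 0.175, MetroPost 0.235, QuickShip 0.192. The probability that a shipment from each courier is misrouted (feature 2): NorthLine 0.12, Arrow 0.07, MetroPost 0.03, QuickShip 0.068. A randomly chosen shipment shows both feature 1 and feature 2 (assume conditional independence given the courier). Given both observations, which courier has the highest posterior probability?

Arrow

Unnormalized posteriors (prior × likelihood):
  NorthLine: 0.14 × 0.08 × 0.12 = 0.001344
  Arrow: 0.31 × 0.175 × 0.07 = 0.0037975
  MetroPost: 0.41 × 0.235 × 0.03 = 0.0028905
  QuickShip: 0.14 × 0.192 × 0.068 = 0.00182784
Total = 0.00985984.
Largest term belongs to Arrow, so Arrow is most probable.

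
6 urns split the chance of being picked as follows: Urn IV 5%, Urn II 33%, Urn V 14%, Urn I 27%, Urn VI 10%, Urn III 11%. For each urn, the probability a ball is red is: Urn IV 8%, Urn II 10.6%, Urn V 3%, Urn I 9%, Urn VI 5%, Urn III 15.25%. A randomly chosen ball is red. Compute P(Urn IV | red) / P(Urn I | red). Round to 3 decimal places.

Compute prior × likelihood for every hypothesis:
  Urn IV: 0.05 × 0.08 = 0.004
  Urn II: 0.33 × 0.106 = 0.03498
  Urn V: 0.14 × 0.03 = 0.0042
  Urn I: 0.27 × 0.09 = 0.0243
  Urn VI: 0.1 × 0.05 = 0.005
  Urn III: 0.11 × 0.1525 = 0.016775
Normalizing constant = 0.089255.
The ratio is 0.004 / 0.0243 (the normalizer cancels) = 0.165.

0.165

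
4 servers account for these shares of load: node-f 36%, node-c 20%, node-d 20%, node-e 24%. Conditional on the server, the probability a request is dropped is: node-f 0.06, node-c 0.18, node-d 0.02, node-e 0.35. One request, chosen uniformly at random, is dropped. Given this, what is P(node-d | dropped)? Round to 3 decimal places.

0.027

By Bayes' rule, posterior ∝ prior × likelihood:
  node-f: 0.36 × 0.06 = 0.0216
  node-c: 0.2 × 0.18 = 0.036
  node-d: 0.2 × 0.02 = 0.004
  node-e: 0.24 × 0.35 = 0.084
Sum = 0.1456.
P(node-d | evidence) = 0.004 / 0.1456 ≈ 0.027.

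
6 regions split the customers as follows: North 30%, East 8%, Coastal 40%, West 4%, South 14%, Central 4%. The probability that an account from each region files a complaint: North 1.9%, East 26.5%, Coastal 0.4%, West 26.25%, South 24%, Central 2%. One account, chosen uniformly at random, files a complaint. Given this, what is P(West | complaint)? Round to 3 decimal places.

Prior × likelihood for each hypothesis:
  North: 0.3 × 0.019 = 0.0057
  East: 0.08 × 0.265 = 0.0212
  Coastal: 0.4 × 0.004 = 0.0016
  West: 0.04 × 0.2625 = 0.0105
  South: 0.14 × 0.24 = 0.0336
  Central: 0.04 × 0.02 = 0.0008
Normalizing constant = 0.0734.
P(West | evidence) = 0.0105 / 0.0734 ≈ 0.143.

0.143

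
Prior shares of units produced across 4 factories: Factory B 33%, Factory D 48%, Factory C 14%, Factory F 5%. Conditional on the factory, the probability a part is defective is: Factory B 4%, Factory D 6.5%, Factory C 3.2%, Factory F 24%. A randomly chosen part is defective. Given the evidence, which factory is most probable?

Factory D

Compute prior × likelihood for every hypothesis:
  Factory B: 0.33 × 0.04 = 0.0132
  Factory D: 0.48 × 0.065 = 0.0312
  Factory C: 0.14 × 0.032 = 0.00448
  Factory F: 0.05 × 0.24 = 0.012
Total = 0.06088.
Largest term belongs to Factory D, so Factory D is most probable.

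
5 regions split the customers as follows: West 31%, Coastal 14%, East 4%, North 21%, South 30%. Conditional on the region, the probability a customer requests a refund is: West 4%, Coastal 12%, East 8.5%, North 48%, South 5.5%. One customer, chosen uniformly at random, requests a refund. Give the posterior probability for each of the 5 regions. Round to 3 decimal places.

Compute prior × likelihood for every hypothesis:
  West: 0.31 × 0.04 = 0.0124
  Coastal: 0.14 × 0.12 = 0.0168
  East: 0.04 × 0.085 = 0.0034
  North: 0.21 × 0.48 = 0.1008
  South: 0.3 × 0.055 = 0.0165
Normalizing constant = 0.1499.
P(West | refund) = 0.0124/0.1499 ≈ 0.083
P(Coastal | refund) = 0.0168/0.1499 ≈ 0.112
P(East | refund) = 0.0034/0.1499 ≈ 0.023
P(North | refund) = 0.1008/0.1499 ≈ 0.672
P(South | refund) = 0.0165/0.1499 ≈ 0.110

West 0.083, Coastal 0.112, East 0.023, North 0.672, South 0.110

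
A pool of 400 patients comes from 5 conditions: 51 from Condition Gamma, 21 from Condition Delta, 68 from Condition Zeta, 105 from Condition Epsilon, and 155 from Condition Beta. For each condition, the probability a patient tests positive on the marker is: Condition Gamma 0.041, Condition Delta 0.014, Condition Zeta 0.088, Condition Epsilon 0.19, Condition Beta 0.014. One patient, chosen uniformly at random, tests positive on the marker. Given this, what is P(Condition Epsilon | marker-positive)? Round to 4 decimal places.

By Bayes' rule, posterior ∝ prior × likelihood:
  Condition Gamma: 0.1275 × 0.041 = 0.0052275
  Condition Delta: 0.0525 × 0.014 = 0.000735
  Condition Zeta: 0.17 × 0.088 = 0.01496
  Condition Epsilon: 0.2625 × 0.19 = 0.049875
  Condition Beta: 0.3875 × 0.014 = 0.005425
Total = 0.0762225.
P(Condition Epsilon | evidence) = 0.049875 / 0.0762225 ≈ 0.6543.

0.6543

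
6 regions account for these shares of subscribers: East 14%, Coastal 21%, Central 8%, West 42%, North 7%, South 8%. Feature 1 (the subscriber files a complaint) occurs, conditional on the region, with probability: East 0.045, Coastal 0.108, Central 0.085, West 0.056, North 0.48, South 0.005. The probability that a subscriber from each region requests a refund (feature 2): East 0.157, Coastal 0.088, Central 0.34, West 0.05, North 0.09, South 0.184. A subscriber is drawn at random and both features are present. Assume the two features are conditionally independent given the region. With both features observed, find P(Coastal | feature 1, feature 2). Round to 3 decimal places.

0.209

By Bayes' rule, posterior ∝ prior × likelihood:
  East: 0.14 × 0.045 × 0.157 = 0.0009891
  Coastal: 0.21 × 0.108 × 0.088 = 0.00199584
  Central: 0.08 × 0.085 × 0.34 = 0.002312
  West: 0.42 × 0.056 × 0.05 = 0.001176
  North: 0.07 × 0.48 × 0.09 = 0.003024
  South: 0.08 × 0.005 × 0.184 = 0.0000736
Normalizing constant = 0.00957054.
P(Coastal | evidence) = 0.00199584 / 0.00957054 ≈ 0.209.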